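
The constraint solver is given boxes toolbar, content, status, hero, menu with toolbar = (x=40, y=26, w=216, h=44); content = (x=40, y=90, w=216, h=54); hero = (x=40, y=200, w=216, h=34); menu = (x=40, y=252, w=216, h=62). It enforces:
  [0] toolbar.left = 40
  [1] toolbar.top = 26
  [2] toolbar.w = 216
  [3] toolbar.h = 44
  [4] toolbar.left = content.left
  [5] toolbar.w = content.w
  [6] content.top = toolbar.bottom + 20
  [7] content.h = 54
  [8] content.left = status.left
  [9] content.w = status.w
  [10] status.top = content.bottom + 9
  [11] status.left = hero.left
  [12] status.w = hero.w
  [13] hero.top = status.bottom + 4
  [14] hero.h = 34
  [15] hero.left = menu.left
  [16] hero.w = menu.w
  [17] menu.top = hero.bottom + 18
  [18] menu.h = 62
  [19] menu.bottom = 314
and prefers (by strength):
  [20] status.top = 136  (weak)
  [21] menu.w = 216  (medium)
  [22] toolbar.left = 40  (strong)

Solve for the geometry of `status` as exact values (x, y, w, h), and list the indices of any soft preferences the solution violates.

status = (x=40, y=153, w=216, h=43)
violated soft preferences: 20

1. status.x = 40  [content.left = status.left]
2. status.w = 216  [content.w = status.w]
3. status.y = 153  [status.top = content.bottom + 9]
4. status.h = 43  [hero.top = status.bottom + 4]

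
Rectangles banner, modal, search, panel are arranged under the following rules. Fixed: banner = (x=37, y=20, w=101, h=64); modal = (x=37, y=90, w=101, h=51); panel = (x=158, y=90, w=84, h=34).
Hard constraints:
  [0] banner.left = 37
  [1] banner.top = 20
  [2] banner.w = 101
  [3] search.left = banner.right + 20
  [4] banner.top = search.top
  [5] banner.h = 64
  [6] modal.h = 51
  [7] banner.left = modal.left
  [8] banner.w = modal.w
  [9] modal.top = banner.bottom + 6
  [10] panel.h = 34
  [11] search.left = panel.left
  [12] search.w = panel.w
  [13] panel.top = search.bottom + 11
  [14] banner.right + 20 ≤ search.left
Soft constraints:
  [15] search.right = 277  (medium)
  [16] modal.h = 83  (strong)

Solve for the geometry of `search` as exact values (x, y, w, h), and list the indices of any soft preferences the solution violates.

search = (x=158, y=20, w=84, h=59)
violated soft preferences: 15, 16

1. search.x = 158  [search.left = banner.right + 20]
2. search.y = 20  [banner.top = search.top]
3. search.w = 84  [search.w = panel.w]
4. search.h = 59  [panel.top = search.bottom + 11]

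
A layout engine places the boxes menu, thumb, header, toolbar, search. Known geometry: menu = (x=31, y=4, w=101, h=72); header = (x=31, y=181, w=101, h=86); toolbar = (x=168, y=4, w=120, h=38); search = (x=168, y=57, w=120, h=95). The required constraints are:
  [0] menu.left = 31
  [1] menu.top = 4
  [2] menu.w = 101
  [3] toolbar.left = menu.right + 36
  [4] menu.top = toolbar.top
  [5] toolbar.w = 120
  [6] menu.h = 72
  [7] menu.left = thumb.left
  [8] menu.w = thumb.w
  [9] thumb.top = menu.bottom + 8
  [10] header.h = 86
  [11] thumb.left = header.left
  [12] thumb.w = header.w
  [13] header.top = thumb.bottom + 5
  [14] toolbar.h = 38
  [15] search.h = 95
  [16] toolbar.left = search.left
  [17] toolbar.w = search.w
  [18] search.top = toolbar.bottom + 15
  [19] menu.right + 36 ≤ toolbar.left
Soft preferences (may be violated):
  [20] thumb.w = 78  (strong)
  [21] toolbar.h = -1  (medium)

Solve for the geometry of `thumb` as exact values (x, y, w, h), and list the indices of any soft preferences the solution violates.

thumb = (x=31, y=84, w=101, h=92)
violated soft preferences: 20, 21

1. thumb.x = 31  [menu.left = thumb.left]
2. thumb.w = 101  [menu.w = thumb.w]
3. thumb.y = 84  [thumb.top = menu.bottom + 8]
4. thumb.h = 92  [header.top = thumb.bottom + 5]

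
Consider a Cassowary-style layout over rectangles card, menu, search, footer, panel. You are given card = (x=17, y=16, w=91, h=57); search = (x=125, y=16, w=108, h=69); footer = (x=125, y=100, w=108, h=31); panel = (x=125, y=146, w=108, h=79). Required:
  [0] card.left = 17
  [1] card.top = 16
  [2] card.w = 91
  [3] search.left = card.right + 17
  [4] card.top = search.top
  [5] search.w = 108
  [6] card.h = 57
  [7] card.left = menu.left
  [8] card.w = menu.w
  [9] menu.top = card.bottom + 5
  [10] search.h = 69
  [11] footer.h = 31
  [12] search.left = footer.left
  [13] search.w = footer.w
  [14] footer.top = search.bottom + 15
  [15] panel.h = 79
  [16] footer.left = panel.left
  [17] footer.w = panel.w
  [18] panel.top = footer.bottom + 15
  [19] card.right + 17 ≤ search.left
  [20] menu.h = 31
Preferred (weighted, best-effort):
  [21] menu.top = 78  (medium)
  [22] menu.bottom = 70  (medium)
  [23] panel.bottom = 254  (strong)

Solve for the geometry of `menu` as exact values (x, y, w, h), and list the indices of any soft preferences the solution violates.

menu = (x=17, y=78, w=91, h=31)
violated soft preferences: 22, 23

1. menu.x = 17  [card.left = menu.left]
2. menu.w = 91  [card.w = menu.w]
3. menu.y = 78  [menu.top = card.bottom + 5]
4. menu.h = 31  [menu.h = 31]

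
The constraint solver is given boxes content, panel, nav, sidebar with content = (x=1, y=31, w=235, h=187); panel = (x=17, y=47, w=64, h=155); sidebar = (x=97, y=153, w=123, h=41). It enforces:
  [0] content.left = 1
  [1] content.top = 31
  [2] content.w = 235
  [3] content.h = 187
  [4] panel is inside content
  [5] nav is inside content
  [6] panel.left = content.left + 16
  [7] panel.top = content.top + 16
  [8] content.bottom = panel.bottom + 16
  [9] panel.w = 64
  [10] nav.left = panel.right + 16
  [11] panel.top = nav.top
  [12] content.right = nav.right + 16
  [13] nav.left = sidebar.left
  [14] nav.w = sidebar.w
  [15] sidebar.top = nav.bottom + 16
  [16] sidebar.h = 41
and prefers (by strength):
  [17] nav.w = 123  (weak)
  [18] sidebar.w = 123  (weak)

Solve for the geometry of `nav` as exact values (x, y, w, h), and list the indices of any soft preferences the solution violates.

nav = (x=97, y=47, w=123, h=90)
violated soft preferences: none

1. nav.x = 97  [nav.left = panel.right + 16]
2. nav.y = 47  [panel.top = nav.top]
3. nav.w = 123  [content.right = nav.right + 16]
4. nav.h = 90  [sidebar.top = nav.bottom + 16]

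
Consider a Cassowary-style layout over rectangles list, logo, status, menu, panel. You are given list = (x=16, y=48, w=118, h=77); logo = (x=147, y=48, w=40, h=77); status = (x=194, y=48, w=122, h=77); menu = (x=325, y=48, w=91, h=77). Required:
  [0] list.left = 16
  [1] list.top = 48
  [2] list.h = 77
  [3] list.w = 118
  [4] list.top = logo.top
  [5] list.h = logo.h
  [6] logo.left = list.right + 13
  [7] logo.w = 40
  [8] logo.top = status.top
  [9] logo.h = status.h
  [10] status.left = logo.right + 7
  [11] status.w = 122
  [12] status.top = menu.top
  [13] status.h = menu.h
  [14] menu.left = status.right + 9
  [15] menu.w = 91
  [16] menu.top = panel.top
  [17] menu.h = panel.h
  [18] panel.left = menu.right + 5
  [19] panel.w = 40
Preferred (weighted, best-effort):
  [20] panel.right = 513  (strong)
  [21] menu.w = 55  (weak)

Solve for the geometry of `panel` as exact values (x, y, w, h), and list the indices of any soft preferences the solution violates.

panel = (x=421, y=48, w=40, h=77)
violated soft preferences: 20, 21

1. panel.y = 48  [menu.top = panel.top]
2. panel.h = 77  [menu.h = panel.h]
3. panel.x = 421  [panel.left = menu.right + 5]
4. panel.w = 40  [panel.w = 40]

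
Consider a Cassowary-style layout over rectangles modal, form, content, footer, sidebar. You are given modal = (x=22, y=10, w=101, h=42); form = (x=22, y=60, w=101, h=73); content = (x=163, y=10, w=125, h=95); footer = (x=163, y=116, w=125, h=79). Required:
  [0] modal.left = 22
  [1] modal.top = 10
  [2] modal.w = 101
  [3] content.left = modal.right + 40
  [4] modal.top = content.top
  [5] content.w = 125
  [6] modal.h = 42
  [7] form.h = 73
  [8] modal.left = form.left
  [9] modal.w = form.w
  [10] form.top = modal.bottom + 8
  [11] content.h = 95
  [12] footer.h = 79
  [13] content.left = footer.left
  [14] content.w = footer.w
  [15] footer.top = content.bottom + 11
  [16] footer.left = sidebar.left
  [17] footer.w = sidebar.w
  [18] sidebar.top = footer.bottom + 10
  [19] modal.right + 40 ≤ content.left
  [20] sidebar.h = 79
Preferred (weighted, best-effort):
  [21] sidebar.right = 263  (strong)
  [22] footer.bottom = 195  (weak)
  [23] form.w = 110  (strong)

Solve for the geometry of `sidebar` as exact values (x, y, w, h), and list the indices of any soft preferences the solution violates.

1. sidebar.x = 163  [footer.left = sidebar.left]
2. sidebar.w = 125  [footer.w = sidebar.w]
3. sidebar.y = 205  [sidebar.top = footer.bottom + 10]
4. sidebar.h = 79  [sidebar.h = 79]

sidebar = (x=163, y=205, w=125, h=79)
violated soft preferences: 21, 23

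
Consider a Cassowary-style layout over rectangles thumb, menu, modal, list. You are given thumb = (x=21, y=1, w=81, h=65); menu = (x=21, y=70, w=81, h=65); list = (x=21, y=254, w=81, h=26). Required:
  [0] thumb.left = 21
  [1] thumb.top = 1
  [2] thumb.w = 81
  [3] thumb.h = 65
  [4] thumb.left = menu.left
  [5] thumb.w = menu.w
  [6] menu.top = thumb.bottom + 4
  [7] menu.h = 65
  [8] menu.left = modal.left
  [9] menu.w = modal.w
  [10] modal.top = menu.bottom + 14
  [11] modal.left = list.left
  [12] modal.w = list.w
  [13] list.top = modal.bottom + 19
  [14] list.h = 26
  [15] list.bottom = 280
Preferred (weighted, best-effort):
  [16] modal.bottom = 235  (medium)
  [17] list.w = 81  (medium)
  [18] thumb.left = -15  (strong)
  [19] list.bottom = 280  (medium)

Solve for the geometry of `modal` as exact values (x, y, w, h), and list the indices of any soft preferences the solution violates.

modal = (x=21, y=149, w=81, h=86)
violated soft preferences: 18

1. modal.x = 21  [menu.left = modal.left]
2. modal.w = 81  [menu.w = modal.w]
3. modal.y = 149  [modal.top = menu.bottom + 14]
4. modal.h = 86  [list.top = modal.bottom + 19]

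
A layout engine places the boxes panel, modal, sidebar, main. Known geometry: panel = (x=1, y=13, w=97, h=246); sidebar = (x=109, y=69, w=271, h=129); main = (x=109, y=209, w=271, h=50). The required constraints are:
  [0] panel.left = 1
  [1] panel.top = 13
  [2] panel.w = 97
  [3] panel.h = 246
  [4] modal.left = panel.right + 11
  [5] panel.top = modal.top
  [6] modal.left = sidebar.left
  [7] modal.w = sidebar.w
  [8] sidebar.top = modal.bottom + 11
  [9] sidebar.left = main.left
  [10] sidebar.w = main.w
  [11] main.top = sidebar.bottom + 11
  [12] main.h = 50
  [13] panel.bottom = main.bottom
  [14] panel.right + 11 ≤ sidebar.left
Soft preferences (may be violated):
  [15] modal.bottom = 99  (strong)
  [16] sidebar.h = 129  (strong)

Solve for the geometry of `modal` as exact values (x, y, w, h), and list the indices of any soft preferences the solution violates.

1. modal.x = 109  [modal.left = panel.right + 11]
2. modal.y = 13  [panel.top = modal.top]
3. modal.w = 271  [modal.w = sidebar.w]
4. modal.h = 45  [sidebar.top = modal.bottom + 11]

modal = (x=109, y=13, w=271, h=45)
violated soft preferences: 15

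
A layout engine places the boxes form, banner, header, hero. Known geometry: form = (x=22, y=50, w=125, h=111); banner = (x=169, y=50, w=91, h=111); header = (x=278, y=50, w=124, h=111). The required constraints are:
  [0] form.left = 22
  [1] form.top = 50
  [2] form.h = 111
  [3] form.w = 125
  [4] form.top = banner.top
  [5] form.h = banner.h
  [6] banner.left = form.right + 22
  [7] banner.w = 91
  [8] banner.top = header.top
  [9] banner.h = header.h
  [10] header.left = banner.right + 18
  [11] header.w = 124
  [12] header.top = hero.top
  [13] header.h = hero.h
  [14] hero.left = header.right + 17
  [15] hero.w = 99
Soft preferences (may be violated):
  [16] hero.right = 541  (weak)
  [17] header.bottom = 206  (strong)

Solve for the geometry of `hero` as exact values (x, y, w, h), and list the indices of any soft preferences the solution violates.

hero = (x=419, y=50, w=99, h=111)
violated soft preferences: 16, 17

1. hero.y = 50  [header.top = hero.top]
2. hero.h = 111  [header.h = hero.h]
3. hero.x = 419  [hero.left = header.right + 17]
4. hero.w = 99  [hero.w = 99]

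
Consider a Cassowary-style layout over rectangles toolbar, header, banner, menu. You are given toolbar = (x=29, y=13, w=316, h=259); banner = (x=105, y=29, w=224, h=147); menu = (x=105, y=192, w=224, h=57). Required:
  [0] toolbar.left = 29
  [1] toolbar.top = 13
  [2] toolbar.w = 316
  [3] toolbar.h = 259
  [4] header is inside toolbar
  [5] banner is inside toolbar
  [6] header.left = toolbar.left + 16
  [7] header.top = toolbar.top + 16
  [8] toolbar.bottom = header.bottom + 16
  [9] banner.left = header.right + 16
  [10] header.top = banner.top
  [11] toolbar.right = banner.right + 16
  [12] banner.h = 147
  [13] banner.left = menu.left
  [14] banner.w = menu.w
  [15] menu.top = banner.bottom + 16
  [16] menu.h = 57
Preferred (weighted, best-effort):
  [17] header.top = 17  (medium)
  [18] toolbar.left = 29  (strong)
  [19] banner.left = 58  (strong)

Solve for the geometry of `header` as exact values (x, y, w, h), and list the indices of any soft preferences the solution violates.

1. header.x = 45  [header.left = toolbar.left + 16]
2. header.y = 29  [header.top = toolbar.top + 16]
3. header.h = 227  [toolbar.bottom = header.bottom + 16]
4. header.w = 44  [banner.left = header.right + 16]

header = (x=45, y=29, w=44, h=227)
violated soft preferences: 17, 19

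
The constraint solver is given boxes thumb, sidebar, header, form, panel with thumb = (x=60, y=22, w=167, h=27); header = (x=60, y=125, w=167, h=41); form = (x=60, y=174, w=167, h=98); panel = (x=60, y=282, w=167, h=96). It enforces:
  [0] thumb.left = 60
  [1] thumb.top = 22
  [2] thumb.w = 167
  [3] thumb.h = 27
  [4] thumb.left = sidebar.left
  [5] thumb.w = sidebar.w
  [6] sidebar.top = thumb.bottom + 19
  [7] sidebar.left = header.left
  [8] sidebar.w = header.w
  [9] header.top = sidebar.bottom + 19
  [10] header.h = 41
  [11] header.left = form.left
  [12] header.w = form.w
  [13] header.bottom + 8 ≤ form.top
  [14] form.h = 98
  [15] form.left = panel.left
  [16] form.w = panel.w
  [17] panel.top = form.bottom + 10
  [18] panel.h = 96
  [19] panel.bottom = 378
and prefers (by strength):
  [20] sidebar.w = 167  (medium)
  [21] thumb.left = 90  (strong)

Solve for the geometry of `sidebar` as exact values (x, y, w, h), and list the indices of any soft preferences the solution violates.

1. sidebar.x = 60  [thumb.left = sidebar.left]
2. sidebar.w = 167  [thumb.w = sidebar.w]
3. sidebar.y = 68  [sidebar.top = thumb.bottom + 19]
4. sidebar.h = 38  [header.top = sidebar.bottom + 19]

sidebar = (x=60, y=68, w=167, h=38)
violated soft preferences: 21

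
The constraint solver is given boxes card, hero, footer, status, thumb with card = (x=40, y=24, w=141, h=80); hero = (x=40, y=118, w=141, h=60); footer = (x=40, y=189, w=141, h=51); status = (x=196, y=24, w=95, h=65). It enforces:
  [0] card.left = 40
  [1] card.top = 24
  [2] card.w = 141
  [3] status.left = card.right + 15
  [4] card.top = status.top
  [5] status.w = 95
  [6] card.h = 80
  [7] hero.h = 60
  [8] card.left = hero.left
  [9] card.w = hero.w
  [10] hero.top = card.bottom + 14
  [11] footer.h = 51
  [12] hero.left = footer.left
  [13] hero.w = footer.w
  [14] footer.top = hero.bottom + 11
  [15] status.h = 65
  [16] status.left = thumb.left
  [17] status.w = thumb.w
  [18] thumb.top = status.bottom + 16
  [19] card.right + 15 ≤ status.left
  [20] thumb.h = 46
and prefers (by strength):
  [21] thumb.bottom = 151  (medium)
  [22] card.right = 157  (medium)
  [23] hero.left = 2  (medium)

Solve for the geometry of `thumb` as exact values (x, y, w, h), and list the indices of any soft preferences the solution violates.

thumb = (x=196, y=105, w=95, h=46)
violated soft preferences: 22, 23

1. thumb.x = 196  [status.left = thumb.left]
2. thumb.w = 95  [status.w = thumb.w]
3. thumb.y = 105  [thumb.top = status.bottom + 16]
4. thumb.h = 46  [thumb.h = 46]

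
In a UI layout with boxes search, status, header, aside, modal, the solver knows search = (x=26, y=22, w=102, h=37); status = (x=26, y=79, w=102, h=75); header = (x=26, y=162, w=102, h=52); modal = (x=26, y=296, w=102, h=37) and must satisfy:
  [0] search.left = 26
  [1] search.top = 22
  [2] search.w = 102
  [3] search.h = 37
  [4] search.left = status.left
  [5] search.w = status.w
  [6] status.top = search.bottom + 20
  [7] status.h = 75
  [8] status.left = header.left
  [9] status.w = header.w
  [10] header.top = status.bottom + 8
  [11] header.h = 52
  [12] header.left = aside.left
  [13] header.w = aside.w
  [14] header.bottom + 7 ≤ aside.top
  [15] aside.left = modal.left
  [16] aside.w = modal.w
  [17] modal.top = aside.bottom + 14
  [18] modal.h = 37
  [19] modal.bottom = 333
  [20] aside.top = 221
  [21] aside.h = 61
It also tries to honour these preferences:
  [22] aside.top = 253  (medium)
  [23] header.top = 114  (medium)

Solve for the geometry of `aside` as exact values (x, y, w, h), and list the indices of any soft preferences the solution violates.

aside = (x=26, y=221, w=102, h=61)
violated soft preferences: 22, 23

1. aside.x = 26  [header.left = aside.left]
2. aside.w = 102  [header.w = aside.w]
3. aside.y = 221  [aside.top = 221]
4. aside.h = 61  [aside.h = 61]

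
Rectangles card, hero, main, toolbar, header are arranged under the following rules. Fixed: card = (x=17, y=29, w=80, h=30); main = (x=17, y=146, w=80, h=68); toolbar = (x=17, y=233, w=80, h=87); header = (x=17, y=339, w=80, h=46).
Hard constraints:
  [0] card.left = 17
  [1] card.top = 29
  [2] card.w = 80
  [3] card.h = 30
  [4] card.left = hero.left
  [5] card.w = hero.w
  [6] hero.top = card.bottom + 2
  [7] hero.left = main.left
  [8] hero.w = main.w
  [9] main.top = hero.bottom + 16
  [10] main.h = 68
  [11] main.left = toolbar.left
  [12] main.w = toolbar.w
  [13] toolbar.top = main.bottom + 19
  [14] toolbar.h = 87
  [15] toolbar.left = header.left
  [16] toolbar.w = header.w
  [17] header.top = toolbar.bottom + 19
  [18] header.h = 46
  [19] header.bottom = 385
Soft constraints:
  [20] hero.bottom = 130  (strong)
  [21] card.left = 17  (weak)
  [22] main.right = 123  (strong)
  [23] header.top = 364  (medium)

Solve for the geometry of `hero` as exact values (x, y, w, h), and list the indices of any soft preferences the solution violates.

1. hero.x = 17  [card.left = hero.left]
2. hero.w = 80  [card.w = hero.w]
3. hero.y = 61  [hero.top = card.bottom + 2]
4. hero.h = 69  [main.top = hero.bottom + 16]

hero = (x=17, y=61, w=80, h=69)
violated soft preferences: 22, 23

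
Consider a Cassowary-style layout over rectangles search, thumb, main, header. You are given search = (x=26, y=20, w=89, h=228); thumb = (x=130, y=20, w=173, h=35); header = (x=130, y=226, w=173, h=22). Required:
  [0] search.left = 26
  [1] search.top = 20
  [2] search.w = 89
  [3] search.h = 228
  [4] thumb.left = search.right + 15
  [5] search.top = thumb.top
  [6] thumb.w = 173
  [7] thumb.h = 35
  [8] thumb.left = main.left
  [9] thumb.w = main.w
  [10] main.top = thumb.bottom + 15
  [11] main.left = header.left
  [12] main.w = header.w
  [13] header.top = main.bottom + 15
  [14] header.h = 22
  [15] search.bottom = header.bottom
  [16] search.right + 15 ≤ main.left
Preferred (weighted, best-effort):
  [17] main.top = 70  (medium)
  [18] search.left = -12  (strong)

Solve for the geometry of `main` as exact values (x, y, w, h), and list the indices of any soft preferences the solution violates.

main = (x=130, y=70, w=173, h=141)
violated soft preferences: 18

1. main.x = 130  [thumb.left = main.left]
2. main.w = 173  [thumb.w = main.w]
3. main.y = 70  [main.top = thumb.bottom + 15]
4. main.h = 141  [header.top = main.bottom + 15]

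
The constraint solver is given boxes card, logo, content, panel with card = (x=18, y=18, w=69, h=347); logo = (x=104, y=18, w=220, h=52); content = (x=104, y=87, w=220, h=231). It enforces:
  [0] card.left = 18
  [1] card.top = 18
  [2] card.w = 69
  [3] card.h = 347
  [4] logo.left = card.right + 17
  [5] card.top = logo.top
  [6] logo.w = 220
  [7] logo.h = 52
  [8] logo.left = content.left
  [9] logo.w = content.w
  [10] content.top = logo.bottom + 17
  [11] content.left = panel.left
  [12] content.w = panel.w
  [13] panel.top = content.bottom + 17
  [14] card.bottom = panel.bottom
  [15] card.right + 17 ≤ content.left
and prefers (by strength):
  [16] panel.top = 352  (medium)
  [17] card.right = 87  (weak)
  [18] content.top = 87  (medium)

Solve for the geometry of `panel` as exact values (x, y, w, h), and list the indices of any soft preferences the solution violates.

1. panel.x = 104  [content.left = panel.left]
2. panel.w = 220  [content.w = panel.w]
3. panel.y = 335  [panel.top = content.bottom + 17]
4. panel.h = 30  [card.bottom = panel.bottom]

panel = (x=104, y=335, w=220, h=30)
violated soft preferences: 16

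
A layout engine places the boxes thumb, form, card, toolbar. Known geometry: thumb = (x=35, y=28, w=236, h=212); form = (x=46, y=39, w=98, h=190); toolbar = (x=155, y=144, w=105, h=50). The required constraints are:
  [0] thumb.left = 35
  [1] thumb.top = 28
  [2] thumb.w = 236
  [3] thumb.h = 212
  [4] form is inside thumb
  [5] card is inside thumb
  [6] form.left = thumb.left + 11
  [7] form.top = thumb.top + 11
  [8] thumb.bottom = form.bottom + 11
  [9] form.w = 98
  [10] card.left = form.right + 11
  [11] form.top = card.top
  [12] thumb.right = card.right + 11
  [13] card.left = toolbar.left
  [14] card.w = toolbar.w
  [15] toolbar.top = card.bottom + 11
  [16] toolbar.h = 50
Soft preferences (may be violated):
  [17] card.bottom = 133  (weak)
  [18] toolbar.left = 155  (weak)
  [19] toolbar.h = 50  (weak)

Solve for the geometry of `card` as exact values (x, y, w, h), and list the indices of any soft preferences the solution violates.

card = (x=155, y=39, w=105, h=94)
violated soft preferences: none

1. card.x = 155  [card.left = form.right + 11]
2. card.y = 39  [form.top = card.top]
3. card.w = 105  [thumb.right = card.right + 11]
4. card.h = 94  [toolbar.top = card.bottom + 11]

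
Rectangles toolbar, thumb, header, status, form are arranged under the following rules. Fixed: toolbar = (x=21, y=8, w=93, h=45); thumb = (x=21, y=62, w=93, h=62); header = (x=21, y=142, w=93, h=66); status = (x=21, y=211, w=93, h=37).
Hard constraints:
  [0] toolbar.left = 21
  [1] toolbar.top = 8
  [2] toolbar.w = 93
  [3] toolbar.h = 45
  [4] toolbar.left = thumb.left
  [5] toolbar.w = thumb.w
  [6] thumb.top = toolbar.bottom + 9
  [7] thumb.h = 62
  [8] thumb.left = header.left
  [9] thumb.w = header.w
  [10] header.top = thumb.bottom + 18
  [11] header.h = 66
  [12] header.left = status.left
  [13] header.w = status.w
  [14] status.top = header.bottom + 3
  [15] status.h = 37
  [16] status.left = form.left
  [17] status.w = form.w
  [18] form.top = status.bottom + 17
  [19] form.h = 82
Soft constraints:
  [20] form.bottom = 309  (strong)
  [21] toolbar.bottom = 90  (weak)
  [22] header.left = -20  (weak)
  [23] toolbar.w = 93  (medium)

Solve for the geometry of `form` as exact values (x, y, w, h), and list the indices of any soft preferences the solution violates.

form = (x=21, y=265, w=93, h=82)
violated soft preferences: 20, 21, 22

1. form.x = 21  [status.left = form.left]
2. form.w = 93  [status.w = form.w]
3. form.y = 265  [form.top = status.bottom + 17]
4. form.h = 82  [form.h = 82]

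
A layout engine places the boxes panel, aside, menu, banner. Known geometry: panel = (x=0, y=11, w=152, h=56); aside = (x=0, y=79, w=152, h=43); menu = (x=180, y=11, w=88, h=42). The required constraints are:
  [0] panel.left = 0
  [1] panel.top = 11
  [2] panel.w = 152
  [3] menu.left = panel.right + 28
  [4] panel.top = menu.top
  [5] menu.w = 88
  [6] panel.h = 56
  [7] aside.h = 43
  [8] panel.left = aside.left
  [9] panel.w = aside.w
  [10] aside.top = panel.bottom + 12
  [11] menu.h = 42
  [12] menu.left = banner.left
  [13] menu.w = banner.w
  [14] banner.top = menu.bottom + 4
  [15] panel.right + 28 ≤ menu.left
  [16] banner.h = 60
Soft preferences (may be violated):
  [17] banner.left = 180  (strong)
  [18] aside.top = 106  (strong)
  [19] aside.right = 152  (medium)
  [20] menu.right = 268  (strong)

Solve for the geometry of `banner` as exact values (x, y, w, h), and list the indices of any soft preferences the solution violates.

banner = (x=180, y=57, w=88, h=60)
violated soft preferences: 18

1. banner.x = 180  [menu.left = banner.left]
2. banner.w = 88  [menu.w = banner.w]
3. banner.y = 57  [banner.top = menu.bottom + 4]
4. banner.h = 60  [banner.h = 60]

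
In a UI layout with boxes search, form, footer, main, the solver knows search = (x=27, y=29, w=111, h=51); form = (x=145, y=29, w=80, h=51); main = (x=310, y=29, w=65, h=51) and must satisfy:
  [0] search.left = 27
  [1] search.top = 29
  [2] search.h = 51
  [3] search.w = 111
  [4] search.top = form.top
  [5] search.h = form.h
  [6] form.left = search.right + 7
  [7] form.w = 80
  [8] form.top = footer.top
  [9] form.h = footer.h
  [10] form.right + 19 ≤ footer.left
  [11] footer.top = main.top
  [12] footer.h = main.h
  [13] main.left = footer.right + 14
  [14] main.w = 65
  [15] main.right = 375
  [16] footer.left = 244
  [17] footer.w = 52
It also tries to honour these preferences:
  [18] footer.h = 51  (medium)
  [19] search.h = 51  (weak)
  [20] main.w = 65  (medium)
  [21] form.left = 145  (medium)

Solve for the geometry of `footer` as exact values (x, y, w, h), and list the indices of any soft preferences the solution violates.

footer = (x=244, y=29, w=52, h=51)
violated soft preferences: none

1. footer.y = 29  [form.top = footer.top]
2. footer.h = 51  [form.h = footer.h]
3. footer.x = 244  [footer.left = 244]
4. footer.w = 52  [footer.w = 52]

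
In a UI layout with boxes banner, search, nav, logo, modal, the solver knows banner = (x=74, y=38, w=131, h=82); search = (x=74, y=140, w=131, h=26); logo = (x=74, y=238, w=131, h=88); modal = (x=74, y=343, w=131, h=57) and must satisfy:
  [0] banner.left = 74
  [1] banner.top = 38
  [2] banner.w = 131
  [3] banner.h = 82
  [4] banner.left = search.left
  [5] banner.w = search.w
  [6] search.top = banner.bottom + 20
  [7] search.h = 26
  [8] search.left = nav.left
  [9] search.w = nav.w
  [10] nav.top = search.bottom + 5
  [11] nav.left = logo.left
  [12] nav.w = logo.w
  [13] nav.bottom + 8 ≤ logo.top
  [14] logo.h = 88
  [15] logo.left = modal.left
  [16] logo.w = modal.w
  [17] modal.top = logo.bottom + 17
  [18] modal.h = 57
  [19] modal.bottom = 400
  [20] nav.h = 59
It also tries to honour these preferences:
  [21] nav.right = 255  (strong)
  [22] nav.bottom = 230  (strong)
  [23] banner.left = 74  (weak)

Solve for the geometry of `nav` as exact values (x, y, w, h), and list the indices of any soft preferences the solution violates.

nav = (x=74, y=171, w=131, h=59)
violated soft preferences: 21

1. nav.x = 74  [search.left = nav.left]
2. nav.w = 131  [search.w = nav.w]
3. nav.y = 171  [nav.top = search.bottom + 5]
4. nav.h = 59  [nav.h = 59]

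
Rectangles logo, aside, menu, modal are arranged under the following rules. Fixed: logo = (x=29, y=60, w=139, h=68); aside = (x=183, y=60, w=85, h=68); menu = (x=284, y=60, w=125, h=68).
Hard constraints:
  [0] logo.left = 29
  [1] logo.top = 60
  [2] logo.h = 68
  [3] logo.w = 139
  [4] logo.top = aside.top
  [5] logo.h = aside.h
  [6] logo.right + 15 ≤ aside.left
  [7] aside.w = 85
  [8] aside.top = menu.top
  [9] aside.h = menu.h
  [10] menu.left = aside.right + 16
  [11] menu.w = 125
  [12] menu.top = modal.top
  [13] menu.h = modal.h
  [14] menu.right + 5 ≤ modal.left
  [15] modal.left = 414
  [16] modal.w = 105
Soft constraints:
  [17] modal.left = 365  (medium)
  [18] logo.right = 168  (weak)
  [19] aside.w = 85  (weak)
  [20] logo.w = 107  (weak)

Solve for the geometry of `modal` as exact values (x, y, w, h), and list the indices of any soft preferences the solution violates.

modal = (x=414, y=60, w=105, h=68)
violated soft preferences: 17, 20

1. modal.y = 60  [menu.top = modal.top]
2. modal.h = 68  [menu.h = modal.h]
3. modal.x = 414  [modal.left = 414]
4. modal.w = 105  [modal.w = 105]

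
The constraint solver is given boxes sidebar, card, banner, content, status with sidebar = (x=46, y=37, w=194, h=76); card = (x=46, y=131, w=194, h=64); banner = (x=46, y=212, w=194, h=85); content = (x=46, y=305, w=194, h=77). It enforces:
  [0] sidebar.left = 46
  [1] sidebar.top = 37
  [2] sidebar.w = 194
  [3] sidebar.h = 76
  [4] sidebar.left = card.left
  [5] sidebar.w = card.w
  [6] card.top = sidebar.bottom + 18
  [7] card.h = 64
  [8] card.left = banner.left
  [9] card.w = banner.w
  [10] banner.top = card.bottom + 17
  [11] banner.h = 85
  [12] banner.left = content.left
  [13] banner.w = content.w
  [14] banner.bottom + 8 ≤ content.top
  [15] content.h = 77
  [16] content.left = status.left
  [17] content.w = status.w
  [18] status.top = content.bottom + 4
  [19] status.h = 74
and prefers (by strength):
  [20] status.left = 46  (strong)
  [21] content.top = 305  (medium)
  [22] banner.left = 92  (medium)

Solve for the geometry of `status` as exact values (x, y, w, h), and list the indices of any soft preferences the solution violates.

1. status.x = 46  [content.left = status.left]
2. status.w = 194  [content.w = status.w]
3. status.y = 386  [status.top = content.bottom + 4]
4. status.h = 74  [status.h = 74]

status = (x=46, y=386, w=194, h=74)
violated soft preferences: 22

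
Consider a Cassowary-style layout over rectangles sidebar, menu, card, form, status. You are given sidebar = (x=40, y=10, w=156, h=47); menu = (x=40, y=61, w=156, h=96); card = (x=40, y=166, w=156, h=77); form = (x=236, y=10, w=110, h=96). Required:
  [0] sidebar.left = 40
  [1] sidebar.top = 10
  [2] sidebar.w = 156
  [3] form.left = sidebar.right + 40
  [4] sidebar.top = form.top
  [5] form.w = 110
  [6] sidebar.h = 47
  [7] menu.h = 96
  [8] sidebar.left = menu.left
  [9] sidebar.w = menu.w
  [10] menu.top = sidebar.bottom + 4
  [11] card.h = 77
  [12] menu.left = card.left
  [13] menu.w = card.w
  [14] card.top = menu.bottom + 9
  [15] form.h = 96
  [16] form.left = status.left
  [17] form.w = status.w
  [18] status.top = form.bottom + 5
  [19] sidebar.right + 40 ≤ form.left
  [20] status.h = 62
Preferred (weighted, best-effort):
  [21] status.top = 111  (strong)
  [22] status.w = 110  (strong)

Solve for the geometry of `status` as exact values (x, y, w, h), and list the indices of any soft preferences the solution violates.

1. status.x = 236  [form.left = status.left]
2. status.w = 110  [form.w = status.w]
3. status.y = 111  [status.top = form.bottom + 5]
4. status.h = 62  [status.h = 62]

status = (x=236, y=111, w=110, h=62)
violated soft preferences: none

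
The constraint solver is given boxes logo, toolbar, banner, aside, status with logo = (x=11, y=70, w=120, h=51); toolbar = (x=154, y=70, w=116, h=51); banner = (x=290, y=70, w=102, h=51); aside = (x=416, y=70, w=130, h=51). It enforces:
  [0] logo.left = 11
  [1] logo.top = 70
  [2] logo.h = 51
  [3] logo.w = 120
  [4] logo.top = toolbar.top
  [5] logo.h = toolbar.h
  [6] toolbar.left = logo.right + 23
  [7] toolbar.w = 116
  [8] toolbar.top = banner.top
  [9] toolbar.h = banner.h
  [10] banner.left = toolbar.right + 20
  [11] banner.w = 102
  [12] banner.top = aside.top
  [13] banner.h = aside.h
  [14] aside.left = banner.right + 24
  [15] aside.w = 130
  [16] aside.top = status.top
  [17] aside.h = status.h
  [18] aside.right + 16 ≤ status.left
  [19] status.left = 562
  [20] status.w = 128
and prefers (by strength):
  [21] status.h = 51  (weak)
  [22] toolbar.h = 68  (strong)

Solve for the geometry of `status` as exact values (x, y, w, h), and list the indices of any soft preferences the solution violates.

1. status.y = 70  [aside.top = status.top]
2. status.h = 51  [aside.h = status.h]
3. status.x = 562  [status.left = 562]
4. status.w = 128  [status.w = 128]

status = (x=562, y=70, w=128, h=51)
violated soft preferences: 22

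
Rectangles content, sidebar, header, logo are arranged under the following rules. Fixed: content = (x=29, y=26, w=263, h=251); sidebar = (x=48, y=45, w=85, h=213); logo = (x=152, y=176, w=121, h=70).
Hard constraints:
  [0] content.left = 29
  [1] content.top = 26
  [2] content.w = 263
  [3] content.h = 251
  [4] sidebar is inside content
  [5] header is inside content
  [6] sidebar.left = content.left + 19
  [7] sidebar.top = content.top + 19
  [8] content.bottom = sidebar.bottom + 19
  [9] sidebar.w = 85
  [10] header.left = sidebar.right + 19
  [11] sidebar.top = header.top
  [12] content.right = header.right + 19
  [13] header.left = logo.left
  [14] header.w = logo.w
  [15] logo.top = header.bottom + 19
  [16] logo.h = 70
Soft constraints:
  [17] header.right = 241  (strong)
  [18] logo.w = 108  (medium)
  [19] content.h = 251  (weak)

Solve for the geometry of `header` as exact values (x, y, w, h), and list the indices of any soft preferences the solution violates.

header = (x=152, y=45, w=121, h=112)
violated soft preferences: 17, 18

1. header.x = 152  [header.left = sidebar.right + 19]
2. header.y = 45  [sidebar.top = header.top]
3. header.w = 121  [content.right = header.right + 19]
4. header.h = 112  [logo.top = header.bottom + 19]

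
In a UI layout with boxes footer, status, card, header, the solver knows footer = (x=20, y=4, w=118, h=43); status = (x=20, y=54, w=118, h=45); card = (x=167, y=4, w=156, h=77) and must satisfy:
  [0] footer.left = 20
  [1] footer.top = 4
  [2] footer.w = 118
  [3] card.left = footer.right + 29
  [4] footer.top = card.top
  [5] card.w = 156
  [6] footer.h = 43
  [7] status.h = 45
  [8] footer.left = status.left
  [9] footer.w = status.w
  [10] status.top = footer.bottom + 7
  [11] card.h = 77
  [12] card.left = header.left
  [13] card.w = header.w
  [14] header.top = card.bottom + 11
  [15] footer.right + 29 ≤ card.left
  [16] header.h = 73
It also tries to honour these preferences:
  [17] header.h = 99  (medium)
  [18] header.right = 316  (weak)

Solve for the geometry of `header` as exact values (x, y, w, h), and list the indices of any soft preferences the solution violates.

header = (x=167, y=92, w=156, h=73)
violated soft preferences: 17, 18

1. header.x = 167  [card.left = header.left]
2. header.w = 156  [card.w = header.w]
3. header.y = 92  [header.top = card.bottom + 11]
4. header.h = 73  [header.h = 73]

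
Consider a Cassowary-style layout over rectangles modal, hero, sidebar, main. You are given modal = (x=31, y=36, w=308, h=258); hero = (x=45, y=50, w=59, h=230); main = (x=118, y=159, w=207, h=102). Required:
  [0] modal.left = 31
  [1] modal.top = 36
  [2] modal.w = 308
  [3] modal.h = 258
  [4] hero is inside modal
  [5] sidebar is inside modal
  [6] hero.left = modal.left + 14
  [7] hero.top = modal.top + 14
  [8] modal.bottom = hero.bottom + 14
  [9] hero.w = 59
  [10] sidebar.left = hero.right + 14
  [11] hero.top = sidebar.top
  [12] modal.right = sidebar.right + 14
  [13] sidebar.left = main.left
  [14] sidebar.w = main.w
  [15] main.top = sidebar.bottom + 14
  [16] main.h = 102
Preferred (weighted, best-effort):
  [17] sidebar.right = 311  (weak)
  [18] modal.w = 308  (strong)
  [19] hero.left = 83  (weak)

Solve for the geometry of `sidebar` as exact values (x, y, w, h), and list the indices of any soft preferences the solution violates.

1. sidebar.x = 118  [sidebar.left = hero.right + 14]
2. sidebar.y = 50  [hero.top = sidebar.top]
3. sidebar.w = 207  [modal.right = sidebar.right + 14]
4. sidebar.h = 95  [main.top = sidebar.bottom + 14]

sidebar = (x=118, y=50, w=207, h=95)
violated soft preferences: 17, 19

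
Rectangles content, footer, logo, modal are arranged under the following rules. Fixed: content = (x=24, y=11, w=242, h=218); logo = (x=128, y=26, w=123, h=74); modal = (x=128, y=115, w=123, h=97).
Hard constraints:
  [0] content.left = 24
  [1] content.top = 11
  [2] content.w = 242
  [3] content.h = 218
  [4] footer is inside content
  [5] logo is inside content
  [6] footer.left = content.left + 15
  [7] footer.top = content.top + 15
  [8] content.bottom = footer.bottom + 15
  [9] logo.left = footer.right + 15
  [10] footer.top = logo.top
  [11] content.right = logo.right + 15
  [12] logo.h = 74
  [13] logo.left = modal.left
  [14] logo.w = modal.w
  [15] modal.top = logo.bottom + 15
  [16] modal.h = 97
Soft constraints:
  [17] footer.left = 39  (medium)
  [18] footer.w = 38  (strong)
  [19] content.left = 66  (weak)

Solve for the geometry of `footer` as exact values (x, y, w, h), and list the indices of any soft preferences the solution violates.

footer = (x=39, y=26, w=74, h=188)
violated soft preferences: 18, 19

1. footer.x = 39  [footer.left = content.left + 15]
2. footer.y = 26  [footer.top = content.top + 15]
3. footer.h = 188  [content.bottom = footer.bottom + 15]
4. footer.w = 74  [logo.left = footer.right + 15]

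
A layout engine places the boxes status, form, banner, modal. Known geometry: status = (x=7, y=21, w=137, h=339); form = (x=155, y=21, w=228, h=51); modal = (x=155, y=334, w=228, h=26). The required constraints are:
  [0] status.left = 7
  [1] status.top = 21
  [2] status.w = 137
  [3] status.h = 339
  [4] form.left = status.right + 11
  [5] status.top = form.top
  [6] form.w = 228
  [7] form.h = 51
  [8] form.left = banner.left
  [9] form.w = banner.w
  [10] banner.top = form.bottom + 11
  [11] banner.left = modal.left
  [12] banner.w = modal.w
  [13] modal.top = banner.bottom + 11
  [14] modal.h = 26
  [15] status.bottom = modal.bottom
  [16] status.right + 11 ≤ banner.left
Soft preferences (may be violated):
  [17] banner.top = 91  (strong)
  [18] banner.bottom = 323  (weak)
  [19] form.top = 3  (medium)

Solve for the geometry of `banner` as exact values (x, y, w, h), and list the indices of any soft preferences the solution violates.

banner = (x=155, y=83, w=228, h=240)
violated soft preferences: 17, 19

1. banner.x = 155  [form.left = banner.left]
2. banner.w = 228  [form.w = banner.w]
3. banner.y = 83  [banner.top = form.bottom + 11]
4. banner.h = 240  [modal.top = banner.bottom + 11]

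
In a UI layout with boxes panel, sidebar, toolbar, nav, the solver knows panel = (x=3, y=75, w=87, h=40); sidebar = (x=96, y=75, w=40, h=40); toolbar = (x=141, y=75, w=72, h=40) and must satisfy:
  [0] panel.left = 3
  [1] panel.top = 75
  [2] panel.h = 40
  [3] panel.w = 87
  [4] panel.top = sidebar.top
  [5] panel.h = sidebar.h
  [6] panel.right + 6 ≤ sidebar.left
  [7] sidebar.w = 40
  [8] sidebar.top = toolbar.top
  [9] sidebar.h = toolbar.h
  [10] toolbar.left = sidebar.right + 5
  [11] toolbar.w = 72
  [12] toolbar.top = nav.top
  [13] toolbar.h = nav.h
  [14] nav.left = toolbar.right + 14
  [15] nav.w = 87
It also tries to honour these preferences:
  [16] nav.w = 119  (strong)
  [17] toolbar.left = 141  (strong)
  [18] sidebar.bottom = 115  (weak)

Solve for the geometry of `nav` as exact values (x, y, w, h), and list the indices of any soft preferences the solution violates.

1. nav.y = 75  [toolbar.top = nav.top]
2. nav.h = 40  [toolbar.h = nav.h]
3. nav.x = 227  [nav.left = toolbar.right + 14]
4. nav.w = 87  [nav.w = 87]

nav = (x=227, y=75, w=87, h=40)
violated soft preferences: 16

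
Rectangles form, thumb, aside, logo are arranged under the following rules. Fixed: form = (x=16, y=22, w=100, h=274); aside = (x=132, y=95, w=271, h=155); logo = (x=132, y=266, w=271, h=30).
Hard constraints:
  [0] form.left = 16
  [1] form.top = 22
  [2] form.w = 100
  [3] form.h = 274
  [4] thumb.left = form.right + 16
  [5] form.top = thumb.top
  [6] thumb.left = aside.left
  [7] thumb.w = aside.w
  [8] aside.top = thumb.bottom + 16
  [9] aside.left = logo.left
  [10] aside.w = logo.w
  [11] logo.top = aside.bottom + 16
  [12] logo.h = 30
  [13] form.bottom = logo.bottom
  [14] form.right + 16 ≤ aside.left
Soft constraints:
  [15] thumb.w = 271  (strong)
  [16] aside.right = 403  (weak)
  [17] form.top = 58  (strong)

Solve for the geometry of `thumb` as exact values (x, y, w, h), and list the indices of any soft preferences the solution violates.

thumb = (x=132, y=22, w=271, h=57)
violated soft preferences: 17

1. thumb.x = 132  [thumb.left = form.right + 16]
2. thumb.y = 22  [form.top = thumb.top]
3. thumb.w = 271  [thumb.w = aside.w]
4. thumb.h = 57  [aside.top = thumb.bottom + 16]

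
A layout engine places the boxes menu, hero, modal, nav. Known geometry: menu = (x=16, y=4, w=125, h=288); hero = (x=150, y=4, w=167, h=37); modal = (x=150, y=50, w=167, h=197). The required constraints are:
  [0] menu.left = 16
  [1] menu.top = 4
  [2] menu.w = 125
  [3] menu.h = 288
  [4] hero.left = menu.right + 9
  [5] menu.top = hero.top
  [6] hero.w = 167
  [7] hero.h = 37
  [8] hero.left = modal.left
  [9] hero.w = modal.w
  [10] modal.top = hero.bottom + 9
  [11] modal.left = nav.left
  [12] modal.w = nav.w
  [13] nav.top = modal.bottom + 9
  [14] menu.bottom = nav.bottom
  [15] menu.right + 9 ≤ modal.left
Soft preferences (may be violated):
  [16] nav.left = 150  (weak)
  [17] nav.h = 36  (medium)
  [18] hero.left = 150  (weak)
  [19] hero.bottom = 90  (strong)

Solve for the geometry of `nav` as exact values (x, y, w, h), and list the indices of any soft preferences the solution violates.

1. nav.x = 150  [modal.left = nav.left]
2. nav.w = 167  [modal.w = nav.w]
3. nav.y = 256  [nav.top = modal.bottom + 9]
4. nav.h = 36  [menu.bottom = nav.bottom]

nav = (x=150, y=256, w=167, h=36)
violated soft preferences: 19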